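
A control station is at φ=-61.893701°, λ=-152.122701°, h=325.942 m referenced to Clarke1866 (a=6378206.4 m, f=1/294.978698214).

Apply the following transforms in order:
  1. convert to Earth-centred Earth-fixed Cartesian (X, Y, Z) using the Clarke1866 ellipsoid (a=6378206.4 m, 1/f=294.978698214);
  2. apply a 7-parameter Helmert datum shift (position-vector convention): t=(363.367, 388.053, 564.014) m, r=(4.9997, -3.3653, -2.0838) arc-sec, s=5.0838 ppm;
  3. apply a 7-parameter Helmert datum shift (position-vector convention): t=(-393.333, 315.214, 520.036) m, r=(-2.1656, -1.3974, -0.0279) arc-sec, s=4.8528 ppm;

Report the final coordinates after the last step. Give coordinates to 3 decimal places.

start: φ=-61.893701°, λ=-152.122701°, h=325.942 m
→ ECEF (a=6378206.400, f=1/294.978698214): X=-2663279.5225, Y=-1408783.1736, Z=-5603036.1883
→ Helmert 7p (PV): X=-2662852.5111, Y=-1408239.5626, Z=-5602578.2598
→ Helmert 7p (PV): X=-2663221.0004, Y=-1407989.6447, Z=-5602088.6670

X=-2663221.000 m, Y=-1407989.645 m, Z=-5602088.667 m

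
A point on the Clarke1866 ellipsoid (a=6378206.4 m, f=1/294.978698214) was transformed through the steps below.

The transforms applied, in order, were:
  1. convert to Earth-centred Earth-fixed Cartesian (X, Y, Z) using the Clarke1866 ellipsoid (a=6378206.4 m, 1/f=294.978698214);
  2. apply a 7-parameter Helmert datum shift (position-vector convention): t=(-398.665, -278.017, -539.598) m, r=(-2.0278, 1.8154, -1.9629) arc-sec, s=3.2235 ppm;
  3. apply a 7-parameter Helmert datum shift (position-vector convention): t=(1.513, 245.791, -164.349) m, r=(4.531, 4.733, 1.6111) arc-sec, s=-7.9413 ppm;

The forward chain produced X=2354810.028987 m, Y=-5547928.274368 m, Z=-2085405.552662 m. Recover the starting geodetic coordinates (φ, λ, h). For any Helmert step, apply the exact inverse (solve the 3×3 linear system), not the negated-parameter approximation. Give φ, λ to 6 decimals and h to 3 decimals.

φ=-19.198983°, λ=-66.997098°, h=1615.051 m

start: X=2354810.0290, Y=-5547928.2744, Z=-2085405.5527 m
→ Helmert⁻¹: X=2354831.7244, Y=-5548282.3214, Z=-2085081.8502
→ Helmert⁻¹: X=2355293.9408, Y=-5547943.5131, Z=-2084569.3452
→ geod (Bowring, a=6378206.400): φ=-19.19898300°, λ=-66.99709800°, h=1615.0510 m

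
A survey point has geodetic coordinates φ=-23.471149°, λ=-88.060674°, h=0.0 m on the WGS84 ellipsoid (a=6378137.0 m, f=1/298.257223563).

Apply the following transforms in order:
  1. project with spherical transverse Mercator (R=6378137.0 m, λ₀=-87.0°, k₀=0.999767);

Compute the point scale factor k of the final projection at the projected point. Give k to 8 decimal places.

0.99991115

start: φ=-23.471149°, λ=-88.060674°, h=0.000 m
→ into tm (λ₀=-87.0°): φ=-23.47114900°, λ−λ₀=-1.06067400°
scale k = 0.99991115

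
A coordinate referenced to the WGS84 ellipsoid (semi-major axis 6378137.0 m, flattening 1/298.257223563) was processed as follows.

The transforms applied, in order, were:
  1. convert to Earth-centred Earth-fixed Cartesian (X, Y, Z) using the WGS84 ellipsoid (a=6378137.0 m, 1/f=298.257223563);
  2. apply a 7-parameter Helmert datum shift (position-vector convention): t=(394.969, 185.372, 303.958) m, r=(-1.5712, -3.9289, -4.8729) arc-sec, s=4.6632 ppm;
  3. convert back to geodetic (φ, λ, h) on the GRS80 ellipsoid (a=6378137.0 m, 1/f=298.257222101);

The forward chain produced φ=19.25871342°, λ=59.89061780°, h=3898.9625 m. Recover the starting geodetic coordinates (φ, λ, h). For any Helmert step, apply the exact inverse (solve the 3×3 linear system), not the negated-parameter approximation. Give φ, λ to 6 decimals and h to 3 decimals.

start: φ=19.258713°, λ=59.890618°, h=3898.962 m
→ ECEF (a=6378137.000, f=1/298.257222101): X=3023501.0502, Y=5213845.0839, Z=2091692.0227
→ Helmert⁻¹: X=3023008.6490, Y=5213690.8860, Z=2091360.4451
→ geod (Bowring, a=6378137.000): φ=19.25702000°, λ=59.89393200°, h=3430.4910 m

φ=19.257020°, λ=59.893932°, h=3430.491 m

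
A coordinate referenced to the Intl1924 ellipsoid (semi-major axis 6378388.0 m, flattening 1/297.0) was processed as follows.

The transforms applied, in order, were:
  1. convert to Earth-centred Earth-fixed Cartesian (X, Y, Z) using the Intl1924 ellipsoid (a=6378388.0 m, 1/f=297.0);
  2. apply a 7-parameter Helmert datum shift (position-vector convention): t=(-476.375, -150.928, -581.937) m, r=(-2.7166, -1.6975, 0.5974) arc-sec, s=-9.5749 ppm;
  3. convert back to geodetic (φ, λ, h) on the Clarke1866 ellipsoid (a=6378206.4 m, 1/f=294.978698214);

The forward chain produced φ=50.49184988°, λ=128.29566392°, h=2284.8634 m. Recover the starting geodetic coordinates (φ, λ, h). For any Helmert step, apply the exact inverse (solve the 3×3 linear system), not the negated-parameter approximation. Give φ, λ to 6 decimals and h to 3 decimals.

start: φ=50.491850°, λ=128.295664°, h=2284.863 m
→ ECEF (a=6378206.400, f=1/294.978698214): X=-2520642.2100, Y=3192183.2768, Z=4899334.4360
→ Helmert⁻¹: X=-2520140.3940, Y=3192307.5348, Z=4900026.0738
→ geod (Bowring, a=6378388.000): φ=50.49599000°, λ=128.28903100°, h=2414.0020 m

φ=50.495990°, λ=128.289031°, h=2414.002 m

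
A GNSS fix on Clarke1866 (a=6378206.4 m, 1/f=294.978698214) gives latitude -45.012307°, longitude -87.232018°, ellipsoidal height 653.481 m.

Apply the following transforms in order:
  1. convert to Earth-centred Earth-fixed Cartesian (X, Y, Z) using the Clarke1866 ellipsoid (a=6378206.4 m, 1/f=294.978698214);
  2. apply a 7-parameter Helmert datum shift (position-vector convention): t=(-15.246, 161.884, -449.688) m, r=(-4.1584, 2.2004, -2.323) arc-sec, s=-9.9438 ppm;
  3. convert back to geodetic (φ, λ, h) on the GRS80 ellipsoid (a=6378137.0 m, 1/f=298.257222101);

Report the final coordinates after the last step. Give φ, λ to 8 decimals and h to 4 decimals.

start: φ=-45.012307°, λ=-87.232018°, h=653.481 m
→ ECEF (a=6378206.400, f=1/294.978698214): X=218143.7767, Y=-4511948.6526, Z=-4488574.4573
→ Helmert 7p (PV): X=218027.6645, Y=-4511834.8504, Z=-4488890.8767
→ geod (Bowring, a=6378137.000): φ=-45.01293806°, λ=-87.23341936°, h=743.5423 m

φ=-45.01293806°, λ=-87.23341936°, h=743.5423 m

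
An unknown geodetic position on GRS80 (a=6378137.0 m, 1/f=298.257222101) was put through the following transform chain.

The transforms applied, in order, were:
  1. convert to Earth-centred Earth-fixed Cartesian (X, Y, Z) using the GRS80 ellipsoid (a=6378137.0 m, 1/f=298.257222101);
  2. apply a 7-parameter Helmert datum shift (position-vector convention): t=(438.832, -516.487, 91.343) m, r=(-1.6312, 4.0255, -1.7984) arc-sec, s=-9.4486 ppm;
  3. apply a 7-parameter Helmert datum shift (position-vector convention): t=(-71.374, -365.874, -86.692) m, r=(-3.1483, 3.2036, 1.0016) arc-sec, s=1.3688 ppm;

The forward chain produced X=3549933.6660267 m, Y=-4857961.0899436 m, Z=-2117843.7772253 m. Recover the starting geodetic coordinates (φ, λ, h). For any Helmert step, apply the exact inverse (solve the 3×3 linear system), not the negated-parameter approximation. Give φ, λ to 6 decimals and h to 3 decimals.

start: X=3549933.6660, Y=-4857961.0899, Z=-2117843.7772 m
→ Helmert⁻¹: X=3550009.4851, Y=-4857573.4809, Z=-2117773.1925
→ Helmert⁻¹: X=3549687.8724, Y=-4857055.1889, Z=-2117853.6812
→ geod (Bowring, a=6378137.000): φ=-19.51501200°, λ=-53.83949700°, h=2050.4760 m

φ=-19.515012°, λ=-53.839497°, h=2050.476 m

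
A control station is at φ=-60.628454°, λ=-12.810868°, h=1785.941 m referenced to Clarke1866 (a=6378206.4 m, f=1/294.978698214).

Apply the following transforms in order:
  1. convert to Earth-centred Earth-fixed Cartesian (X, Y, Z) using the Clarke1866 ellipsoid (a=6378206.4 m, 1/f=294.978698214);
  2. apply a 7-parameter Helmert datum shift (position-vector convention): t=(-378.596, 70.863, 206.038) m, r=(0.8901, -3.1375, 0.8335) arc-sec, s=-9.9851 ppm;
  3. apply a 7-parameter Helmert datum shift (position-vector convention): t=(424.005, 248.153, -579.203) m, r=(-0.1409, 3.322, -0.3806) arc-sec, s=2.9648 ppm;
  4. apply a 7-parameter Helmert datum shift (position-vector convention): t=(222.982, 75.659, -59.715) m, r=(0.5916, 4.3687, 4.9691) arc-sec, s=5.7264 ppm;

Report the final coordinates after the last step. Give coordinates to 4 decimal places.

X=3059338.2963 m, Y=-695126.4111 m, Z=-5537011.6434 m

start: φ=-60.628454°, λ=-12.810868°, h=1785.941 m
→ ECEF (a=6378206.400, f=1/294.978698214): X=3059177.8067, Y=-695638.3957, Z=-5536513.8789
→ Helmert 7p (PV): X=3058855.6907, Y=-695524.3333, Z=-5536209.0274
→ Helmert 7p (PV): X=3059198.3175, Y=-695287.6684, Z=-5536853.4336
→ Helmert 7p (PV): X=3059338.2963, Y=-695126.4111, Z=-5537011.6434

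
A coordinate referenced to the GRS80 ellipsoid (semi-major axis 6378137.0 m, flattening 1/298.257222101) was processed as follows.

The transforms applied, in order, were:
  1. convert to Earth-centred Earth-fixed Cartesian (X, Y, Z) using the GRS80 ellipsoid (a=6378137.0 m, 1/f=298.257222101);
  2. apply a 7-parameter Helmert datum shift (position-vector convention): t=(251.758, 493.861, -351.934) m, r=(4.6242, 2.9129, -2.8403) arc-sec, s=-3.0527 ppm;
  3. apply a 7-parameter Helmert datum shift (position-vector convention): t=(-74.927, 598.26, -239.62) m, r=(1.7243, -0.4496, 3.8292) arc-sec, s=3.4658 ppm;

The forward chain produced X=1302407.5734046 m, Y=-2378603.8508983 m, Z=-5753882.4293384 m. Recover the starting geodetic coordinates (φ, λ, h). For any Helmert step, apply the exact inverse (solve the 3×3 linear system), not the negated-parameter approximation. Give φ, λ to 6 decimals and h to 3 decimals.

φ=-64.902174°, λ=-61.312186°, h=118.941 m

start: X=1302407.5734, Y=-2378603.8509, Z=-5753882.4293 m
→ Helmert⁻¹: X=1302421.2752, Y=-2379266.1420, Z=-5753605.8175
→ Helmert⁻¹: X=1302287.5111, Y=-2379878.3145, Z=-5753199.7016
→ geod (Bowring, a=6378137.000): φ=-64.90217400°, λ=-61.31218600°, h=118.9410 m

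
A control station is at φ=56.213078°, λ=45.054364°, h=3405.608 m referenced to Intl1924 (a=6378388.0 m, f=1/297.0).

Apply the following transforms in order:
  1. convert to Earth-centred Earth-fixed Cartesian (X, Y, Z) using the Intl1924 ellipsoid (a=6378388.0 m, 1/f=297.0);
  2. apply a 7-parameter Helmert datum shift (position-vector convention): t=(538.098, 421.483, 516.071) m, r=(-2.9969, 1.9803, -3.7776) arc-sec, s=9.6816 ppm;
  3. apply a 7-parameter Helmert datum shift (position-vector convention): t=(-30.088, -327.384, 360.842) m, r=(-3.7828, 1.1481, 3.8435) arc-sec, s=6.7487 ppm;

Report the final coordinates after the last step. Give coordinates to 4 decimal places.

X=2513573.5850 m, Y=2518028.1136 m, Z=5281454.8504 m

start: φ=56.213078°, λ=45.054364°, h=3405.608 m
→ ECEF (a=6378388.000, f=1/297.0): X=2512945.0012, Y=2517718.2508, Z=5280612.0536
→ Helmert 7p (PV): X=2513604.2377, Y=2518194.8108, Z=5281118.5417
→ Helmert 7p (PV): X=2513573.5850, Y=2518028.1136, Z=5281454.8504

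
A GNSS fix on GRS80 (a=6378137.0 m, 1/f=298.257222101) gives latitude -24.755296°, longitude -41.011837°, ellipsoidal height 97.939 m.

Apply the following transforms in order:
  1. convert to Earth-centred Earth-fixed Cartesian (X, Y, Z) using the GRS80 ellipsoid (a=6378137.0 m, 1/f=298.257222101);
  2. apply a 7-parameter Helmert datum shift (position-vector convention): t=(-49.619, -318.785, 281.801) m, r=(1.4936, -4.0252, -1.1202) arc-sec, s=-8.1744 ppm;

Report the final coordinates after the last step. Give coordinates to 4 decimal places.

X=4373084.1520 m, Y=-3803389.8786 m, Z=-2654163.2941 m

start: φ=-24.755296°, λ=-41.011837°, h=97.939 m
→ ECEF (a=6378137.000, f=1/298.257222101): X=4373138.3709, Y=-3803097.6535, Z=-2654524.5955
→ Helmert 7p (PV): X=4373084.1520, Y=-3803389.8786, Z=-2654163.2941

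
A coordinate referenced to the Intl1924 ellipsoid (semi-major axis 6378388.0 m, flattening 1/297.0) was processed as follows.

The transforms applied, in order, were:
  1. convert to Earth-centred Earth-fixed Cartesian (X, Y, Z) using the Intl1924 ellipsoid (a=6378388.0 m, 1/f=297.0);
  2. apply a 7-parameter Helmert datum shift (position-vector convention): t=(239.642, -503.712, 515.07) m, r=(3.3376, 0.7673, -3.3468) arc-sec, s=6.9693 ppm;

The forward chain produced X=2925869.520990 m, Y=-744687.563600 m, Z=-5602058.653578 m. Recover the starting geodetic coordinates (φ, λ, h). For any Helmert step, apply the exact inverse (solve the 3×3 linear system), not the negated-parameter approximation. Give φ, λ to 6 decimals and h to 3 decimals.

φ=-61.843797°, λ=-14.272136°, h=2344.666 m

start: X=2925869.5210, Y=-744687.5636, Z=-5602058.6536 m
→ Helmert⁻¹: X=2925642.4063, Y=-744221.8495, Z=-5602511.7522
→ geod (Bowring, a=6378388.000): φ=-61.84379700°, λ=-14.27213600°, h=2344.6660 m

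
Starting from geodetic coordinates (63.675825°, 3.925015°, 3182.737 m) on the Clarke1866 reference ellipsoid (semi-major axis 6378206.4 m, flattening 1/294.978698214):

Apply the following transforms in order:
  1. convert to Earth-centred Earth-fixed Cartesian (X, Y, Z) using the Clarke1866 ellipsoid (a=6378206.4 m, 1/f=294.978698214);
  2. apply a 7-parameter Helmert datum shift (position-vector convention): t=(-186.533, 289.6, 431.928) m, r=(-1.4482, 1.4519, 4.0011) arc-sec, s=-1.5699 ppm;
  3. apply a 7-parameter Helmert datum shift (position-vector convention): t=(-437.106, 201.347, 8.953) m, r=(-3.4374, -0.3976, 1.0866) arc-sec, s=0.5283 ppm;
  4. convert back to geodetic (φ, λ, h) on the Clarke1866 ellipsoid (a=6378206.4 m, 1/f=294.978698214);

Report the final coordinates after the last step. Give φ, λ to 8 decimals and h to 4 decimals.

start: φ=63.675825°, λ=3.925015°, h=3182.737 m
→ ECEF (a=6378206.400, f=1/294.978698214): X=2830889.1647, Y=194232.3927, Z=5696441.2182
→ Helmert 7p (PV): X=2830734.5171, Y=194616.5960, Z=5696842.9130
→ Helmert 7p (PV): X=2830286.9000, Y=194927.8959, Z=5696857.0889
→ geod (Bowring, a=6378206.400): φ=63.68192369°, λ=3.93986100°, h=3310.2243 m

φ=63.68192369°, λ=3.93986100°, h=3310.2243 m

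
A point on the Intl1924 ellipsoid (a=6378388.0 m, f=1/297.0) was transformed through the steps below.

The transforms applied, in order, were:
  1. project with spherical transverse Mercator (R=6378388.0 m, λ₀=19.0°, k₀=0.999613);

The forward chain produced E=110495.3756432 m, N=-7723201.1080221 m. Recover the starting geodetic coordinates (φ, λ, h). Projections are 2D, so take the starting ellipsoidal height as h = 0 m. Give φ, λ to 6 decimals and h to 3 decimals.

start: E=110495.3756, N=-7723201.1080 m
→ tm⁻¹: φ=-69.37994600°, λ=21.82035900°

φ=-69.379946°, λ=21.820359°, h=0.000 m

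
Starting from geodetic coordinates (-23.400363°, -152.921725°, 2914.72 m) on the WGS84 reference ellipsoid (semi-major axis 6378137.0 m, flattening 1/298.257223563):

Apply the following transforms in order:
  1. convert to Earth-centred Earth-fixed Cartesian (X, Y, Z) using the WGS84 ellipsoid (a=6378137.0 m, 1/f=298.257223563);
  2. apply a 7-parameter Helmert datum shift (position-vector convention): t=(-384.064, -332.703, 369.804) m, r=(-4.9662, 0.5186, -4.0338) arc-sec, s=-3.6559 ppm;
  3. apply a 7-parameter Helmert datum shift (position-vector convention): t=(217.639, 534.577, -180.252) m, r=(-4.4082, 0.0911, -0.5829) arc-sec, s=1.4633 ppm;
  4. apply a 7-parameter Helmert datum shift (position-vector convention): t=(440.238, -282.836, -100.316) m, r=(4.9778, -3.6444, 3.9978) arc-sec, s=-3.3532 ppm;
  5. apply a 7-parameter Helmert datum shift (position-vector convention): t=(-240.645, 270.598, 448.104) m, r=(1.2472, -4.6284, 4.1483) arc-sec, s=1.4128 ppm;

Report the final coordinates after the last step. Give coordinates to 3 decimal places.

start: φ=-23.400363°, λ=-152.921725°, h=2914.720 m
→ ECEF (a=6378137.000, f=1/298.257223563): X=-5217050.3179, Y=-2667203.8388, Z=-2518630.2596
→ Helmert 7p (PV): X=-5217473.8020, Y=-2667485.4047, Z=-2518173.9133
→ Helmert 7p (PV): X=-5217272.4482, Y=-2666993.8039, Z=-2518298.5374
→ Helmert 7p (PV): X=-5216718.5299, Y=-2667308.0431, Z=-2518546.9528
→ Helmert 7p (PV): X=-5216856.3874, Y=-2667130.9012, Z=-2518235.5939

X=-5216856.387 m, Y=-2667130.901 m, Z=-2518235.594 m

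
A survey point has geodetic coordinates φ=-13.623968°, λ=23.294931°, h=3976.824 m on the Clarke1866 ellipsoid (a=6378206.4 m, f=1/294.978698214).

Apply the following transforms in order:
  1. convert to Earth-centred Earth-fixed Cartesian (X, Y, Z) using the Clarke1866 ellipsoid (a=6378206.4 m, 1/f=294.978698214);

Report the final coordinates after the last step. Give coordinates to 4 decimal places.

start: φ=-13.623968°, λ=23.294931°, h=3976.824 m
→ ECEF (a=6378206.400, f=1/294.978698214): X=5698046.4035, Y=2453368.8869, Z=-1493426.0502

X=5698046.4035 m, Y=2453368.8869 m, Z=-1493426.0502 m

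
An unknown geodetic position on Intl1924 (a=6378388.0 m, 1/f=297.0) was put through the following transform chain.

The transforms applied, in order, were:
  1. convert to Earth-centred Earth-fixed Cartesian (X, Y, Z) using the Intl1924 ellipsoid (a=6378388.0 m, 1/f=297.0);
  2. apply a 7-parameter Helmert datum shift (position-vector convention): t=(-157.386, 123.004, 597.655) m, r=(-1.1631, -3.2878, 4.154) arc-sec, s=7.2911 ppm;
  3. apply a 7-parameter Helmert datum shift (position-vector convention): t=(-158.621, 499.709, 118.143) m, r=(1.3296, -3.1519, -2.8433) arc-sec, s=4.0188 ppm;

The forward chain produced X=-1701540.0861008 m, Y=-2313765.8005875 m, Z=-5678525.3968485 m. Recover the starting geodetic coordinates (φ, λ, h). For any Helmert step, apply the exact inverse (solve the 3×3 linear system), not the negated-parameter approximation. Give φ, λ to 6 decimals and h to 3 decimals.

φ=-63.325352°, λ=-126.321433°, h=2960.600 m

start: X=-1701540.0861, Y=-2313765.8006, Z=-5678525.3968 m
→ Helmert⁻¹: X=-1701429.4989, Y=-2314316.2674, Z=-5678579.8011
→ Helmert⁻¹: X=-1701396.8416, Y=-2314356.1081, Z=-5679121.9795
→ geod (Bowring, a=6378388.000): φ=-63.32535200°, λ=-126.32143300°, h=2960.6000 m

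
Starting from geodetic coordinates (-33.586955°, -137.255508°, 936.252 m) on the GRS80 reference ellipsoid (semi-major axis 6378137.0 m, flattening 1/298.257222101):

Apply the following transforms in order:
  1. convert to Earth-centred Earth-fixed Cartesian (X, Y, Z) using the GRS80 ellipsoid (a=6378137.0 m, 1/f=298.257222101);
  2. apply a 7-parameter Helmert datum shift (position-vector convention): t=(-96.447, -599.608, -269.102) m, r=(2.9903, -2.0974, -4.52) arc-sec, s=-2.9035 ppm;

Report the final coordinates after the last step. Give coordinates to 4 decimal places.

start: φ=-33.586955°, λ=-137.255508°, h=936.252 m
→ ECEF (a=6378137.000, f=1/298.257222101): X=-3906590.5579, Y=-3610518.7694, Z=-3508890.6282
→ Helmert 7p (PV): X=-3906719.1013, Y=-3610971.4176, Z=-3509241.6091

X=-3906719.1013 m, Y=-3610971.4176 m, Z=-3509241.6091 m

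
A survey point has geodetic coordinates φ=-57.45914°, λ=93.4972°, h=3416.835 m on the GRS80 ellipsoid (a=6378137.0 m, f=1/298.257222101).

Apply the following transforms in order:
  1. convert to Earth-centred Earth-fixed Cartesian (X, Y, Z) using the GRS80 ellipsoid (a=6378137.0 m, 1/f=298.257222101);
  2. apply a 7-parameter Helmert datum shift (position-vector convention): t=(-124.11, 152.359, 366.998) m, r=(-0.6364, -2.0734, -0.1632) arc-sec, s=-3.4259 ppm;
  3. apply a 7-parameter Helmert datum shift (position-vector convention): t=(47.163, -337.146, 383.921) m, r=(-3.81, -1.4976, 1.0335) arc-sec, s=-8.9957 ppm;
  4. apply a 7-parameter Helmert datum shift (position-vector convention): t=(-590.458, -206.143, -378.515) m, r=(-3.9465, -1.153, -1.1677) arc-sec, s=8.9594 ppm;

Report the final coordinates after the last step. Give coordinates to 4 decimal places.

X=-210429.1058 m, Y=3433805.8649 m, Z=-5356210.2935 m

start: φ=-57.459140°, λ=93.497200°, h=3416.835 m
→ ECEF (a=6378137.000, f=1/298.257222101): X=-209890.0474, Y=3434426.3202, Z=-5356456.6962
→ Helmert 7p (PV): X=-209956.8773, Y=3434550.5528, Z=-5356084.0537
→ Helmert 7p (PV): X=-209886.1466, Y=3434082.5251, Z=-5355716.9158
→ Helmert 7p (PV): X=-210429.1058, Y=3433805.8649, Z=-5356210.2935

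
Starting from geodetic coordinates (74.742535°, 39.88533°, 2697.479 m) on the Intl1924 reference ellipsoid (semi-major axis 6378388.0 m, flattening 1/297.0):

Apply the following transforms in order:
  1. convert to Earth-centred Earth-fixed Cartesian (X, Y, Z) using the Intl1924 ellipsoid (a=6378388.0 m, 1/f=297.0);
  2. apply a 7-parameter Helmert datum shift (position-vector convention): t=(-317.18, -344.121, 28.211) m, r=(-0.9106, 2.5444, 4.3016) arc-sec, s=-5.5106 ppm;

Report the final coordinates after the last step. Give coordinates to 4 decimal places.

start: φ=74.742535°, λ=39.885330°, h=2697.479 m
→ ECEF (a=6378388.000, f=1/297.0): X=1292568.5124, Y=1080192.8298, Z=6134015.8139
→ Helmert 7p (PV): X=1292297.3489, Y=1079896.7921, Z=6133989.5096

X=1292297.3489 m, Y=1079896.7921 m, Z=6133989.5096 m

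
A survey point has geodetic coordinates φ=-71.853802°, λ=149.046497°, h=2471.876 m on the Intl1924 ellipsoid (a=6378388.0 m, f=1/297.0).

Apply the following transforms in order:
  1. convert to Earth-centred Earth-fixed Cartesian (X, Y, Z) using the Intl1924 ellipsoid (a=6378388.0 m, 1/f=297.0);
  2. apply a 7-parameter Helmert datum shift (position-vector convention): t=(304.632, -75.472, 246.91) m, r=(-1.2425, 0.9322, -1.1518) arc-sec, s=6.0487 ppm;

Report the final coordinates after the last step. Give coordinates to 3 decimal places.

start: φ=-71.853802°, λ=149.046497°, h=2471.876 m
→ ECEF (a=6378388.000, f=1/297.0): X=-1709449.6013, Y=1025253.7549, Z=-6041117.5035
→ Helmert 7p (PV): X=-1709176.8867, Y=1025157.6394, Z=-6040905.5846

X=-1709176.887 m, Y=1025157.639 m, Z=-6040905.585 m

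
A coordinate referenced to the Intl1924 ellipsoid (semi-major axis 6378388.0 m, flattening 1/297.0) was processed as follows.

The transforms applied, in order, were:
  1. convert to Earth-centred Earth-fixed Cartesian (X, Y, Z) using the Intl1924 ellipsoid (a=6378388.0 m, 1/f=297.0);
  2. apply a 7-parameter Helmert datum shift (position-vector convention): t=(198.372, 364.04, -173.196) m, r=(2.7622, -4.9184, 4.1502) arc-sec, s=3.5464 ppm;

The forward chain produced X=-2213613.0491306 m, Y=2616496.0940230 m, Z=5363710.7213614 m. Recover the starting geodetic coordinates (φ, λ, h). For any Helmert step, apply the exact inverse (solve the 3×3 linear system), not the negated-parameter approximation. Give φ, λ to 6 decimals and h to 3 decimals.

start: X=-2213613.0491, Y=2616496.0940, Z=5363710.7214 m
→ Helmert⁻¹: X=-2213623.0272, Y=2616239.1465, Z=5363882.6435
→ geod (Bowring, a=6378388.000): φ=57.59985700°, λ=130.23485500°, h=2108.4630 m

φ=57.599857°, λ=130.234855°, h=2108.463 m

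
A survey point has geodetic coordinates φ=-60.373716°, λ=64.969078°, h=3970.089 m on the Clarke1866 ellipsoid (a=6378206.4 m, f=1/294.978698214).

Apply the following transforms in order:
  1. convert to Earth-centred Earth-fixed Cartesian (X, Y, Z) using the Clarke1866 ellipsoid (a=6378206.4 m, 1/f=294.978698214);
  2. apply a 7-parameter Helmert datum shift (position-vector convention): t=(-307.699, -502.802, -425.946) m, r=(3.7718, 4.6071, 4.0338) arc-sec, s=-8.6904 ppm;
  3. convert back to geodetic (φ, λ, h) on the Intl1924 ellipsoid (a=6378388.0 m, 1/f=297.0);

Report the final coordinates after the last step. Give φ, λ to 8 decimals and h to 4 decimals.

φ=-60.37863513°, λ=64.97419547°, h=3703.1146 m

start: φ=-60.373716°, λ=64.969078°, h=3970.089 m
→ ECEF (a=6378206.400, f=1/294.978698214): X=1338315.4415, Y=2865987.4401, Z=-5524432.2588
→ Helmert 7p (PV): X=1337816.6722, Y=2865586.9240, Z=-5524787.6798
→ geod (Bowring, a=6378388.000): φ=-60.37863513°, λ=64.97419547°, h=3703.1146 m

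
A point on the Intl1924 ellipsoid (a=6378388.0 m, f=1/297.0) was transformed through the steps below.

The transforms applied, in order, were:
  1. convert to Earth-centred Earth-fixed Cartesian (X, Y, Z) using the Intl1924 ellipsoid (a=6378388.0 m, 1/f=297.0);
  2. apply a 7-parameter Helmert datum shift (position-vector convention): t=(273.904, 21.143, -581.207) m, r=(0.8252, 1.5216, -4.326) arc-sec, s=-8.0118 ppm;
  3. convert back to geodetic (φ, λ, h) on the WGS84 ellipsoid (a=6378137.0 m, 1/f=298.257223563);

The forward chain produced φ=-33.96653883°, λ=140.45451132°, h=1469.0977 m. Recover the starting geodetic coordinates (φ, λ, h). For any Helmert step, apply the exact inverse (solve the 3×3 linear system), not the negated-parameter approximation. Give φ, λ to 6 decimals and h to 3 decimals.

φ=-33.962432°, λ=140.457714°, h=1137.079 m

start: φ=-33.966539°, λ=140.454511°, h=1469.098 m
→ ECEF (a=6378137.000, f=1/298.257223563): X=-4084273.1790, Y=3372264.6308, Z=-3544189.7136
→ Helmert⁻¹: X=-4084624.3910, Y=3372170.6617, Z=-3543680.5205
→ geod (Bowring, a=6378388.000): φ=-33.96243200°, λ=140.45771400°, h=1137.0790 m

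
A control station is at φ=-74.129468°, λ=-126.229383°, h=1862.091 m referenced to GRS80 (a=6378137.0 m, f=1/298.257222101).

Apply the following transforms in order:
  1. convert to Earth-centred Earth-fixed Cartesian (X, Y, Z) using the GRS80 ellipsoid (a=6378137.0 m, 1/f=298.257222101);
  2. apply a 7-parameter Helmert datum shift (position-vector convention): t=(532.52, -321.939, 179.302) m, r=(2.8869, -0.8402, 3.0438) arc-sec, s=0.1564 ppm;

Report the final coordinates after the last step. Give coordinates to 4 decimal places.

start: φ=-74.129468°, λ=-126.229383°, h=1862.091 m
→ ECEF (a=6378137.000, f=1/298.257222101): X=-1034361.0200, Y=-1411755.4534, Z=-6114697.0163
→ Helmert 7p (PV): X=-1033782.9212, Y=-1412007.2952, Z=-6114542.6430

X=-1033782.9212 m, Y=-1412007.2952 m, Z=-6114542.6430 m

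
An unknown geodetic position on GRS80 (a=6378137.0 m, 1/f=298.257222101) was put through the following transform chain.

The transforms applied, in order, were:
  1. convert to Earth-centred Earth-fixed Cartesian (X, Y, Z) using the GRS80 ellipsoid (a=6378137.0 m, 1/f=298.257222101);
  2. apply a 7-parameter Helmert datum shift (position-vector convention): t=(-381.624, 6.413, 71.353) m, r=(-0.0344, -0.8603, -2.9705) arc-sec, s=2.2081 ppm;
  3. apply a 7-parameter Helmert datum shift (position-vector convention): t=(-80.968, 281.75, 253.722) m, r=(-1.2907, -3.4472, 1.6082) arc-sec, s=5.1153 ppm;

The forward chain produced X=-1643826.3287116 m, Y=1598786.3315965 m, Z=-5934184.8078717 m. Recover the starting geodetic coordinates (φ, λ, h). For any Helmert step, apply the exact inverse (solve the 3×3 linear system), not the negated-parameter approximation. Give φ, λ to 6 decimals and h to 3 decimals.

φ=-69.005829°, λ=135.794746°, h=2373.478 m

start: X=-1643826.3287, Y=1598786.3316, Z=-5934184.8079 m
→ Helmert⁻¹: X=-1643823.6672, Y=1598546.3556, Z=-5934370.6983
→ Helmert⁻¹: X=-1643486.1867, Y=1598513.7341, Z=-5934421.8262
→ geod (Bowring, a=6378137.000): φ=-69.00582900°, λ=135.79474600°, h=2373.4780 m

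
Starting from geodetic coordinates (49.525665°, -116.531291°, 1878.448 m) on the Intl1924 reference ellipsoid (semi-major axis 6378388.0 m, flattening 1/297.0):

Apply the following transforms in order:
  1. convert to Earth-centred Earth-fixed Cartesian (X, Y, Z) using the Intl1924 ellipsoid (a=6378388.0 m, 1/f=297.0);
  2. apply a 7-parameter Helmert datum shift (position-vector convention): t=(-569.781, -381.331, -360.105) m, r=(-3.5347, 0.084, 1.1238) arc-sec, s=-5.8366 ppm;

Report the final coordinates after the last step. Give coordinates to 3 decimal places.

start: φ=49.525665°, λ=-116.531291°, h=1878.448 m
→ ECEF (a=6378388.000, f=1/297.0): X=-1853550.0215, Y=-3712567.2881, Z=4830231.2647
→ Helmert 7p (PV): X=-1854086.7898, Y=-3712854.2752, Z=4829907.3432

X=-1854086.790 m, Y=-3712854.275 m, Z=4829907.343 m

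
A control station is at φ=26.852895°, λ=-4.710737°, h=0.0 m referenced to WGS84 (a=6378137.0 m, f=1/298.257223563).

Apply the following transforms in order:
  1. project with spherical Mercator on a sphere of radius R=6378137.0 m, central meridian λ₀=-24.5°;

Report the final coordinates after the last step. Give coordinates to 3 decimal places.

start: φ=26.852895°, λ=-4.710737°, h=0.000 m
→ merc (R=6378137.0, λ₀=-24.5°): E=2202930.6803, N=3105104.9142

E=2202930.680 m, N=3105104.914 m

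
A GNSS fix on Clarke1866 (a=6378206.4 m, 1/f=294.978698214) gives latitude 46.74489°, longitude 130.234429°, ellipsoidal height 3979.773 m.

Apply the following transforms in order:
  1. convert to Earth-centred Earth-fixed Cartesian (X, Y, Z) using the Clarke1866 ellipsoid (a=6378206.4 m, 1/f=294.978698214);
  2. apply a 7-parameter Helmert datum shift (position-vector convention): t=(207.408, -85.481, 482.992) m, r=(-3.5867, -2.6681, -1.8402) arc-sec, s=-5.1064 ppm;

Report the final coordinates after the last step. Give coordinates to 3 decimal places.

X=-2829728.158 m, Y=3344682.449 m, Z=4625436.232 m

start: φ=46.744890°, λ=130.234429°, h=3979.773 m
→ ECEF (a=6378206.400, f=1/294.978698214): X=-2829920.0300, Y=3344679.3378, Z=4625071.6225
→ Helmert 7p (PV): X=-2829728.1582, Y=3344682.4488, Z=4625436.2316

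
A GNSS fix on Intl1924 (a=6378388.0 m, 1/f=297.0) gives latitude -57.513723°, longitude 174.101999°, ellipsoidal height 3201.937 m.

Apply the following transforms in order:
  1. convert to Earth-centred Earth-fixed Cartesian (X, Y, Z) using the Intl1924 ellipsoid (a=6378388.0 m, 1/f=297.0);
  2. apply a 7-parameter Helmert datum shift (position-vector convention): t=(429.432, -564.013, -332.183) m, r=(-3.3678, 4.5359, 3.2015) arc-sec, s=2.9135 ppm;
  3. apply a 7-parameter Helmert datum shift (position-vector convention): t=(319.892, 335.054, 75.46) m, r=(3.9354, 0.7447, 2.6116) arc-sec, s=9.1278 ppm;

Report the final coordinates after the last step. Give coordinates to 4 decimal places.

X=-3417010.9977 m, Y=352744.9306 m, Z=-5359889.7637 m

start: φ=-57.513723°, λ=174.101999°, h=3201.937 m
→ ECEF (a=6378388.000, f=1/297.0): X=-3417572.0168, Y=353051.2034, Z=-5359656.9518
→ Helmert 7p (PV): X=-3417275.8845, Y=352347.6633, Z=-5359935.3598
→ Helmert 7p (PV): X=-3417010.9977, Y=352744.9306, Z=-5359889.7637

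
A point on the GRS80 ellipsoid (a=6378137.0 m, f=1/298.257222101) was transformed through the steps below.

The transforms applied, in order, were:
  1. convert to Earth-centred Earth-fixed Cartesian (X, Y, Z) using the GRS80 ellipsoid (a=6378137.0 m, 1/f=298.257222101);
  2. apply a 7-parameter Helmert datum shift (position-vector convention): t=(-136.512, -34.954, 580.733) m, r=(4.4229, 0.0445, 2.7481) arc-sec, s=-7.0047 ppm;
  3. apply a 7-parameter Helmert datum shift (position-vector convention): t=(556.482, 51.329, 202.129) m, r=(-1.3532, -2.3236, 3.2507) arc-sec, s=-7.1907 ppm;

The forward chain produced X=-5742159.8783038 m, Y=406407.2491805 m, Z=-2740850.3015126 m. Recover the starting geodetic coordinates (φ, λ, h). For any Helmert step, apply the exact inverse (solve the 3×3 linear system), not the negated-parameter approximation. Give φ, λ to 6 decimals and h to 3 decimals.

φ=-25.614312°, λ=175.950801°, h=2358.417 m

start: X=-5742159.8783, Y=406407.2492, Z=-2740850.3015 m
→ Helmert⁻¹: X=-5742782.1267, Y=406467.3299, Z=-2741004.7809
→ Helmert⁻¹: X=-5742679.8328, Y=406522.8540, Z=-2741614.6740
→ geod (Bowring, a=6378137.000): φ=-25.61431200°, λ=175.95080100°, h=2358.4170 m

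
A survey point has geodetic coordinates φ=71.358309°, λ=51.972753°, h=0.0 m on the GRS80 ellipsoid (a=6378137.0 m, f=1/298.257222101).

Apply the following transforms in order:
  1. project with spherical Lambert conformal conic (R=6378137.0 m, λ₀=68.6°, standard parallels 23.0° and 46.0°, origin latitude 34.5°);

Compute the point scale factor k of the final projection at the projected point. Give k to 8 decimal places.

1.30013508

start: φ=71.358309°, λ=51.972753°, h=0.000 m
→ into lcc (λ₀=68.6°): φ=71.35830900°, λ−λ₀=-16.62724700°
scale k = 1.30013508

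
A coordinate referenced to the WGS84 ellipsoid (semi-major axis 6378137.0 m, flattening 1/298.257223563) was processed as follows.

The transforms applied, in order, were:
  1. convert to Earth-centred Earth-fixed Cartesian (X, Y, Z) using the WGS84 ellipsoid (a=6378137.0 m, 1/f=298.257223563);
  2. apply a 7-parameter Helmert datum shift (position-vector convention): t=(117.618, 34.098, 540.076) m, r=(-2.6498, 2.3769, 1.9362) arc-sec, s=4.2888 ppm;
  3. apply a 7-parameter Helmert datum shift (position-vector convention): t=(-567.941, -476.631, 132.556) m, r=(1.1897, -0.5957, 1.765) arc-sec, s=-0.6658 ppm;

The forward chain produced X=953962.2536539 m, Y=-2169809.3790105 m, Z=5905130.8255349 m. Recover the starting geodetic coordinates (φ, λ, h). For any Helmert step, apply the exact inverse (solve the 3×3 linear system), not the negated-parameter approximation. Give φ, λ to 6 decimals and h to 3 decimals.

φ=68.262106°, λ=-66.255477°, h=2634.573 m

start: X=953962.2537, Y=-2169809.3790, Z=5905130.8255 m
→ Helmert⁻¹: X=954529.3214, Y=-2169308.3011, Z=5905011.9566
→ Helmert⁻¹: X=954319.2060, Y=-2169417.9053, Z=5904429.6851
→ geod (Bowring, a=6378137.000): φ=68.26210600°, λ=-66.25547700°, h=2634.5730 m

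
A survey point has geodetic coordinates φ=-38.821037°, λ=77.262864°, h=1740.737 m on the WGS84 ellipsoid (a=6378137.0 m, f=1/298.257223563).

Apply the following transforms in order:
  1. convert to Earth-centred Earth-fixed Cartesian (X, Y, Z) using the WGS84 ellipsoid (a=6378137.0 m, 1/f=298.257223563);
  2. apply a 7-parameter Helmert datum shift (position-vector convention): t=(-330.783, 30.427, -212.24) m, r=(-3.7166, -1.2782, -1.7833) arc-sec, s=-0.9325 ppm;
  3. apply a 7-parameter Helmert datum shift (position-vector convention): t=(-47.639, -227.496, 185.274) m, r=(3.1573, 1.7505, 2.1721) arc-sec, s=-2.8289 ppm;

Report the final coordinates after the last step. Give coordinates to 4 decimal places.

start: φ=-38.821037°, λ=77.262864°, h=1740.737 m
→ ECEF (a=6378137.000, f=1/298.257223563): X=1097357.0249, Y=4854683.5865, Z=-3977948.9349
→ Helmert 7p (PV): X=1097091.8415, Y=4854628.3222, Z=-3978238.1397
→ Helmert 7p (PV): X=1096956.2149, Y=4854459.5408, Z=-3977976.6126

X=1096956.2149 m, Y=4854459.5408 m, Z=-3977976.6126 m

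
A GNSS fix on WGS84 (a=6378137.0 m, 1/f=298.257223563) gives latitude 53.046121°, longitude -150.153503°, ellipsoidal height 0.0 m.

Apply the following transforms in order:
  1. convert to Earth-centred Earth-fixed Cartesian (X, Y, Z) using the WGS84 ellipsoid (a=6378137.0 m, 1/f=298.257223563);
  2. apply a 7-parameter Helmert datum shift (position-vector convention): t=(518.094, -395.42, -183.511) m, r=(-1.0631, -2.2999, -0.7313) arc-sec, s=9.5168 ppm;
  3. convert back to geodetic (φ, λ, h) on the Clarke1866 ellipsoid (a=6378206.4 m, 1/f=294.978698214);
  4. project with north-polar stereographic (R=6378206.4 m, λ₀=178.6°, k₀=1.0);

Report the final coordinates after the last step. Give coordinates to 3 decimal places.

E=2211412.700 m, N=-3643650.800 m

start: φ=53.046121°, λ=-150.153503°, h=0.000 m
→ ECEF (a=6378137.000, f=1/298.257223563): X=-3332906.7884, Y=-1912367.2574, Z=5073630.7615
→ Helmert 7p (PV): X=-3332483.7659, Y=-1912742.9102, Z=5073468.2288
→ geod (Bowring, a=6378206.400): φ=53.04859100°, λ=-150.14550515°, h=-155.6967 m
→ stereo (R=6378206.4, λ₀=178.6°): E=2211412.6996, N=-3643650.7996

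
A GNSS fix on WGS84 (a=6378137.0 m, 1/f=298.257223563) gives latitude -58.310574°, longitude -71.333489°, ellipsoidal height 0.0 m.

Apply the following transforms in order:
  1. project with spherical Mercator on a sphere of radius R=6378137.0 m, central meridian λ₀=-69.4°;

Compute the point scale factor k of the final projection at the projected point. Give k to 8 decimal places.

1.90362110

start: φ=-58.310574°, λ=-71.333489°, h=0.000 m
→ into merc (λ₀=-69.4°): φ=-58.31057400°, λ−λ₀=-1.93348900°
scale k = 1.90362110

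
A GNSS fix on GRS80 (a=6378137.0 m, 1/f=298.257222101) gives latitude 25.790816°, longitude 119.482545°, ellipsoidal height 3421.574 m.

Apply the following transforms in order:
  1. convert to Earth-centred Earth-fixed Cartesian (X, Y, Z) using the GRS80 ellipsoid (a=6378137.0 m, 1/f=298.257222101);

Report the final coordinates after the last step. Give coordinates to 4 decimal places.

start: φ=25.790816°, λ=119.482545°, h=3421.574 m
→ ECEF (a=6378137.000, f=1/298.257222101): X=-2829676.6209, Y=5004993.5482, Z=2759702.8099

X=-2829676.6209 m, Y=5004993.5482 m, Z=2759702.8099 m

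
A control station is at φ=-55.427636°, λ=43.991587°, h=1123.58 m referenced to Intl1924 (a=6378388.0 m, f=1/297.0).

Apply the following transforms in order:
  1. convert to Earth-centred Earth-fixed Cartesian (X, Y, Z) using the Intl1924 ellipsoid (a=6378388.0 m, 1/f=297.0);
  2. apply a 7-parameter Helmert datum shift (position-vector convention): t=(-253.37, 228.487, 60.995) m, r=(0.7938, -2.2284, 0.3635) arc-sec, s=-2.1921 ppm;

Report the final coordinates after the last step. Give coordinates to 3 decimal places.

start: φ=-55.427636°, λ=43.991587°, h=1123.580 m
→ ECEF (a=6378388.000, f=1/297.0): X=2610357.3947, Y=2520052.2092, Z=-5229576.7323
→ Helmert 7p (PV): X=2610150.3596, Y=2520299.8979, Z=-5229466.3741

X=2610150.360 m, Y=2520299.898 m, Z=-5229466.374 m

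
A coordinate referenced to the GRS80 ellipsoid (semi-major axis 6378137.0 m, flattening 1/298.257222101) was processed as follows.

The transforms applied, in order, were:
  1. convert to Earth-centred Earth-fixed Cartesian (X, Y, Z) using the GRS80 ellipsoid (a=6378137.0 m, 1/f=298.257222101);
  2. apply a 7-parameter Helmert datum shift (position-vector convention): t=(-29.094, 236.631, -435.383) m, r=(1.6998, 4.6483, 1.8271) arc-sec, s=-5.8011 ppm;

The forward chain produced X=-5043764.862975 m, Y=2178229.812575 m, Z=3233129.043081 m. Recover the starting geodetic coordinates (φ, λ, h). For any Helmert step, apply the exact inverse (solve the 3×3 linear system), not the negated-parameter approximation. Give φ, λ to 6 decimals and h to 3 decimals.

start: X=-5043764.8630, Y=2178229.8126, Z=3233129.0431 m
→ Helmert⁻¹: X=-5043818.6026, Y=2178077.1411, Z=3233451.5697
→ geod (Bowring, a=6378137.000): φ=30.64701700°, λ=156.64381700°, h=2284.0400 m

φ=30.647017°, λ=156.643817°, h=2284.040 m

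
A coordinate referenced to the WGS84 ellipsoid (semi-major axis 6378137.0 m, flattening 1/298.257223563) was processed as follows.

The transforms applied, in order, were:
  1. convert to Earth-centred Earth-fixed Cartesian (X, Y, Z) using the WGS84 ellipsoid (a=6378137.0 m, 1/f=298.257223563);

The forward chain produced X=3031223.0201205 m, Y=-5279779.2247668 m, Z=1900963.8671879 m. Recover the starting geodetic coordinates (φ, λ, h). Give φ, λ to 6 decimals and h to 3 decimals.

start: X=3031223.0201, Y=-5279779.2248, Z=1900963.8672 m
→ geod (Bowring, a=6378137.000): φ=17.45047800°, λ=-60.13903600°, h=1705.7100 m

φ=17.450478°, λ=-60.139036°, h=1705.710 m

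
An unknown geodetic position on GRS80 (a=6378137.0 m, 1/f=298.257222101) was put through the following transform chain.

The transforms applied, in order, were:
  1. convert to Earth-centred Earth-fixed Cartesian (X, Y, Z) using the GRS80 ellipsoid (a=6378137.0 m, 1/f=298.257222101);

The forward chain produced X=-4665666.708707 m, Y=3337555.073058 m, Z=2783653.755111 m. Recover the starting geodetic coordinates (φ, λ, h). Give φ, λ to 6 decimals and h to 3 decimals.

start: X=-4665666.7087, Y=3337555.0731, Z=2783653.7551 m
→ geod (Bowring, a=6378137.000): φ=26.03643800°, λ=144.42220500°, h=2196.2490 m

φ=26.036438°, λ=144.422205°, h=2196.249 m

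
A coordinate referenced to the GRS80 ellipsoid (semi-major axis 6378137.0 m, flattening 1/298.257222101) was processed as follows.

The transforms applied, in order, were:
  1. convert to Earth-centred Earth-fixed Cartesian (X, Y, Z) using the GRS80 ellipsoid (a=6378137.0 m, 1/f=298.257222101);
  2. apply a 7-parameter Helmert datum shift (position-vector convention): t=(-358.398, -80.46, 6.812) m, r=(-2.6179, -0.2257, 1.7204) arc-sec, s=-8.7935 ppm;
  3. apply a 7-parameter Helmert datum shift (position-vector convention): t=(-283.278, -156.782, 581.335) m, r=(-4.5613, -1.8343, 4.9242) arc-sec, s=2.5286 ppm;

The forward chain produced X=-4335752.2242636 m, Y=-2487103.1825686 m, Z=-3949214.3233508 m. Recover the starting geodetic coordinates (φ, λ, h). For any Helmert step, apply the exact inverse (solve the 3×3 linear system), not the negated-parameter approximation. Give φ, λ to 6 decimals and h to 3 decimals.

φ=-38.507635°, λ=-150.162404°, h=285.606 m

start: X=-4335752.2243, Y=-2487103.1826, Z=-3949214.3234 m
→ Helmert⁻¹: X=-4335552.4756, Y=-2486749.2634, Z=-3949802.1066
→ Helmert⁻¹: X=-4335257.2616, Y=-2486604.3794, Z=-3949870.4677
→ geod (Bowring, a=6378137.000): φ=-38.50763500°, λ=-150.16240400°, h=285.6060 m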